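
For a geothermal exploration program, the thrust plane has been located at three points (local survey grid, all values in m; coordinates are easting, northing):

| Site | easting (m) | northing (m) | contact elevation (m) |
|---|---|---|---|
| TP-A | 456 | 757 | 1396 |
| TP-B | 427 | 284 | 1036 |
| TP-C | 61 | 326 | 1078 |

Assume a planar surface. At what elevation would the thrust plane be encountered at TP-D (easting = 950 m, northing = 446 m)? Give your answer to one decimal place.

1145.3 m

Let the plane be z = a·easting + b·northing + c.
TP-B−TP-A: −29a − 473b = −360;  TP-C−TP-A: −395a − 431b = −318.
Solving gives a = −0.02722, b = 0.76277.
Then c = 1396 − a·456 − b·757 = 831.00.
At (950, 446): z = −25.9 + 340.2 + 831.00 = 1145.3 m.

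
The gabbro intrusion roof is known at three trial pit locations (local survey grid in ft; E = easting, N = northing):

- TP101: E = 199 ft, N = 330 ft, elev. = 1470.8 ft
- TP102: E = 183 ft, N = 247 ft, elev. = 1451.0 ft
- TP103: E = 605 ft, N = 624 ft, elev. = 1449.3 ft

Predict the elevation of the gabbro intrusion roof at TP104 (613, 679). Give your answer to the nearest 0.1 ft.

Let the plane be z = a·E + b·N + c.
TP102−TP101: −16a − 83b = −19.8;  TP103−TP101: 406a + 294b = −21.5.
Solving gives a = −0.26232, b = 0.28912.
Then c = 1470.8 − a·199 − b·330 = 1427.59.
At (613, 679): z = −160.8 + 196.3 + 1427.59 = 1463.1 ft.

1463.1 ft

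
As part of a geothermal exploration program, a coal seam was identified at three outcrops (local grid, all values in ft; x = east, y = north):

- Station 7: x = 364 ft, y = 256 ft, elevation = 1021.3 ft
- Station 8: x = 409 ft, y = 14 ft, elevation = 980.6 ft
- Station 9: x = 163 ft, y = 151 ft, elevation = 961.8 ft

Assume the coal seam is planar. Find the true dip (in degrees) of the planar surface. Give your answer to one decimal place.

15.5°

Let the plane be z = a·x + b·y + c.
Station 8−Station 7: 45a − 242b = −40.7;  Station 9−Station 7: −201a − 105b = −59.5.
Solving gives a = 0.18973, b = 0.20346.
Gradient magnitude |∇z| = √(a² + b²) = √(0.03600 + 0.04140) = 0.27820.
True dip = arctan(0.27820) = 15.5°, dipping toward SW (azimuth ≈ 223°).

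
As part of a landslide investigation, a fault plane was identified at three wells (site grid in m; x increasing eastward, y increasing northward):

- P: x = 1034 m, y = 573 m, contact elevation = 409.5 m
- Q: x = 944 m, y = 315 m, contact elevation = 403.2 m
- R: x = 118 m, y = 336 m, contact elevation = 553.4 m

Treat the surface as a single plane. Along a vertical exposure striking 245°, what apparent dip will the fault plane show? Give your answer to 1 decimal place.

7.2°

Two edge vectors: P→Q = (-90, -258, -6.3), P→R = (-916, -237, 143.9).
Normal n = (P→Q) × (P→R) = (-38619.3, 18721.8, -214998).
So ∂z/∂x = −n_x/n_z = −0.17963 and ∂z/∂y = −n_y/n_z = 0.08708.
Unit vector along 245° is (sin 245°, cos 245°) = (-0.9063, -0.4226).
Slope in that direction = a·(-0.9063) + b·(-0.4226) = 0.12600.
Apparent dip = arctan|0.12600| = 7.2° (true dip is 11.3°, so apparent ≤ true as expected).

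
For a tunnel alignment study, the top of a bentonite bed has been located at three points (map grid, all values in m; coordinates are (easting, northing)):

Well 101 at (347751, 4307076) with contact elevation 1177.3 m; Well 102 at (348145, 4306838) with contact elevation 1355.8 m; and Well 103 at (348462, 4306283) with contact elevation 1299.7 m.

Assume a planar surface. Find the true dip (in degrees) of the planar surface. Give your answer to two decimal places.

43.77°

Two edge vectors: Well 101→Well 102 = (394, -238, 178.5), Well 101→Well 103 = (711, -793, 122.4).
Normal n = (Well 101→Well 102) × (Well 101→Well 103) = (112419.3, 78687.9, -143224).
So ∂z/∂E = −n_x/n_z = 0.78492 and ∂z/∂N = −n_y/n_z = 0.54940.
Gradient magnitude |∇z| = √(a² + b²) = √(0.61610 + 0.30185) = 0.95809.
True dip = arctan(0.95809) = 43.77°, dipping toward SW (azimuth ≈ 235°).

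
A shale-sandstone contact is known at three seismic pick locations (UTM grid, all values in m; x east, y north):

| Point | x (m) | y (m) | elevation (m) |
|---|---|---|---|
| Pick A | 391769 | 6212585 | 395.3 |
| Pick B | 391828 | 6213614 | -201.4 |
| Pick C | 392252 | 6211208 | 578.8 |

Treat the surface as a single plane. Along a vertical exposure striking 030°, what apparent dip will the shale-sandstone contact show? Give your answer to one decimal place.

Let the plane be z = a·x + b·y + c.
Pick B−Pick A: 59a + 1029b = −596.7;  Pick C−Pick A: 483a − 1377b = 183.5.
Solving gives a = −1.09440, b = −0.51713.
Unit vector along 030° is (sin 30°, cos 30°) = (0.5000, 0.8660).
Slope in that direction = a·(0.5000) + b·(0.8660) = −0.99505.
Apparent dip = arctan|0.99505| = 44.9° (true dip is 50.4°, so apparent ≤ true as expected).

44.9°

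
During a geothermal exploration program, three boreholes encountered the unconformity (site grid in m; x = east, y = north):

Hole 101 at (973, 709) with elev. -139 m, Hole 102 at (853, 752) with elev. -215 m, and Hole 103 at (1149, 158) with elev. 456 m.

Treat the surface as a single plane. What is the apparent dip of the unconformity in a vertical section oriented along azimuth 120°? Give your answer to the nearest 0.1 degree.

Let the plane be z = a·x + b·y + c.
Hole 102−Hole 101: −120a + 43b = −76;  Hole 103−Hole 101: 176a − 551b = 595.
Solving gives a = 0.27823, b = −0.99098.
Unit vector along 120° is (sin 120°, cos 120°) = (0.8660, -0.5000).
Slope in that direction = a·(0.8660) + b·(-0.5000) = 0.73645.
Apparent dip = arctan|0.73645| = 36.4° (true dip is 45.8°, so apparent ≤ true as expected).

36.4°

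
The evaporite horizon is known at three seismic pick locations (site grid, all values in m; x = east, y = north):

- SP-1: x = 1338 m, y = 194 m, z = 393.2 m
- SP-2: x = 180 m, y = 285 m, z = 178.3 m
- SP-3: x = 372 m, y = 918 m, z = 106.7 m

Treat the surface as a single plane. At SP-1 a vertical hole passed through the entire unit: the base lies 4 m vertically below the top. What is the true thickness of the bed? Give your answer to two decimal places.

Let the plane be z = a·x + b·y + c.
SP-2−SP-1: −1158a + 91b = −214.9;  SP-3−SP-1: −966a + 724b = −286.5.
Solving gives a = 0.17258, b = −0.16546.
|∇z| = √(a²+b²) = 0.23908, so dip δ = arctan(0.23908) = 13.45°.
True thickness = vertical thickness × cos δ = 4 × cos 13.45° = 3.89 m.

3.89 m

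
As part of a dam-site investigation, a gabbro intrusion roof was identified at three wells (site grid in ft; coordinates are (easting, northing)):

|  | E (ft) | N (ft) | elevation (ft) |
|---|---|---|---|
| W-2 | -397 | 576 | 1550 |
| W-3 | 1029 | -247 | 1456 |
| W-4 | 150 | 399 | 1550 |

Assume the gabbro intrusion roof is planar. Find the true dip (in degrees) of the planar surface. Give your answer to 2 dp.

Two edge vectors: W-2→W-3 = (1426, -823, -94), W-2→W-4 = (547, -177, 0).
Normal n = (W-2→W-3) × (W-2→W-4) = (-16638, -51418, 197779).
So ∂z/∂E = −n_x/n_z = 0.08412 and ∂z/∂N = −n_y/n_z = 0.25998.
Gradient magnitude |∇z| = √(a² + b²) = √(0.00708 + 0.06759) = 0.27325.
True dip = arctan(0.27325) = 15.28°, dipping toward SSW (azimuth ≈ 198°).

15.28°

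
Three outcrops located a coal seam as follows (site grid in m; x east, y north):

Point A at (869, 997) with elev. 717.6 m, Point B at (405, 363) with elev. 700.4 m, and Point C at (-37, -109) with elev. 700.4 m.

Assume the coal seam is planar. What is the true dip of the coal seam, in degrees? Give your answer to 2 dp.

10.30°

Two edge vectors: Point A→Point B = (-464, -634, -17.2), Point A→Point C = (-906, -1106, -17.2).
Normal n = (Point A→Point B) × (Point A→Point C) = (-8118.4, 7602.4, -61220).
So ∂z/∂x = −n_x/n_z = −0.13261 and ∂z/∂y = −n_y/n_z = 0.12418.
Gradient magnitude |∇z| = √(a² + b²) = √(0.01759 + 0.01542) = 0.18168.
True dip = arctan(0.18168) = 10.30°, dipping toward SE (azimuth ≈ 133°).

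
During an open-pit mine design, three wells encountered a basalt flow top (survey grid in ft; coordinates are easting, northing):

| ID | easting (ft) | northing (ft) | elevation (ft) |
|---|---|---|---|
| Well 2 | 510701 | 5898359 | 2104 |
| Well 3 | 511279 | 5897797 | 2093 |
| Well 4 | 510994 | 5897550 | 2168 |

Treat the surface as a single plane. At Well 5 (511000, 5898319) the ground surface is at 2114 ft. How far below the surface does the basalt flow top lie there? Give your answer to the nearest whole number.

Let the plane be z = a·easting + b·northing + c.
Well 3−Well 2: 578a − 562b = −11;  Well 4−Well 2: 293a − 809b = 64.
Solving gives a = −0.14810719, b = −0.13275081.
Then c = 2104 − a·510701 − b·5898359 = 860754.44.
At (511000, 5898319): z_contact = −75682.8 − 783006.6 + 860754.44 = 2065.0 ft.
Depth below ground = 2114 − 2065.0 = 49 ft.

49 ft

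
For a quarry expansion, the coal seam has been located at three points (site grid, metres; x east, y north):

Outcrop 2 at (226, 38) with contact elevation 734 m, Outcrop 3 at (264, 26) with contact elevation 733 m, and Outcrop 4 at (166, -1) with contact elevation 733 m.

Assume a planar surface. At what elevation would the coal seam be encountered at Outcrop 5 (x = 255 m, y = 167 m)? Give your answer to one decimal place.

739.4 m

Let the plane be z = a·x + b·y + c.
Outcrop 3−Outcrop 2: 38a − 12b = −1;  Outcrop 4−Outcrop 2: −60a − 39b = −1.
Solving gives a = −0.01226, b = 0.04450.
Then c = 734 − a·226 − b·38 = 735.08.
At (255, 167): z = −3.1 + 7.4 + 735.08 = 739.4 m.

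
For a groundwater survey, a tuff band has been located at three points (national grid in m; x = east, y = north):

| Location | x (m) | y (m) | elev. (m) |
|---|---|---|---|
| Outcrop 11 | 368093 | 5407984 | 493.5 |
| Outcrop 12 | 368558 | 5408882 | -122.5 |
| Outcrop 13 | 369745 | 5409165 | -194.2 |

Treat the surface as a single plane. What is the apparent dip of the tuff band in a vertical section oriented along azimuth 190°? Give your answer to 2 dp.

35.57°

Two edge vectors: Outcrop 11→Outcrop 12 = (465, 898, -616), Outcrop 11→Outcrop 13 = (1652, 1181, -687.7).
Normal n = (Outcrop 11→Outcrop 12) × (Outcrop 11→Outcrop 13) = (109941.4, -697851.5, -934331).
So ∂z/∂x = −n_x/n_z = 0.11767 and ∂z/∂y = −n_y/n_z = −0.74690.
Unit vector along 190° is (sin 190°, cos 190°) = (-0.1736, -0.9848).
Slope in that direction = a·(-0.1736) + b·(-0.9848) = 0.71512.
Apparent dip = arctan|0.71512| = 35.57° (true dip is 37.1°, so apparent ≤ true as expected).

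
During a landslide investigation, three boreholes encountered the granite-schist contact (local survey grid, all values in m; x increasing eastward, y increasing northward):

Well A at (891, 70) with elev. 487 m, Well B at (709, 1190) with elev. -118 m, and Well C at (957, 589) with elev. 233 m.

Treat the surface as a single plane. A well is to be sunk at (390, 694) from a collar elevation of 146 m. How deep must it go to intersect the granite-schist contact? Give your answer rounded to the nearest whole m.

Let the plane be z = a·x + b·y + c.
Well B−Well A: −182a + 1120b = −605;  Well C−Well A: 66a + 519b = −254.
Solving gives a = 0.17529, b = −0.51169.
Then c = 487 − a·891 − b·70 = 366.64.
At (390, 694): z_contact = 68.4 − 355.1 + 366.64 = 79.9 m.
Depth below ground = 146 − 79.9 = 66 m.

66 m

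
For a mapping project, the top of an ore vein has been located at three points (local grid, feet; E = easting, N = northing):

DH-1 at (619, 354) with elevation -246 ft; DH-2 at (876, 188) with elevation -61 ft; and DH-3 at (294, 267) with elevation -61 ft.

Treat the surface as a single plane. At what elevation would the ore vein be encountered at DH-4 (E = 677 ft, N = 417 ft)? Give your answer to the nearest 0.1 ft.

-346.0 ft

Let the plane be z = a·E + b·N + c.
DH-2−DH-1: 257a − 166b = 185;  DH-3−DH-1: −325a − 87b = 185.
Solving gives a = −0.19152, b = −1.41097.
Then c = -246 − a·619 − b·354 = 372.04.
At (677, 417): z = −129.7 − 588.4 + 372.04 = -346.0 ft.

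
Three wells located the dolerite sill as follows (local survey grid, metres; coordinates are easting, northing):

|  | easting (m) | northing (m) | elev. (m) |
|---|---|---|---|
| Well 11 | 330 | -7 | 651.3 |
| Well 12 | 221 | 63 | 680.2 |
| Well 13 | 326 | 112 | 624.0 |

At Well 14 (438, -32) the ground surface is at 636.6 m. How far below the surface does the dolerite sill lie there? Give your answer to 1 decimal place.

Let the plane be z = a·easting + b·northing + c.
Well 12−Well 11: −109a + 70b = 28.9;  Well 13−Well 11: −4a + 119b = −27.3.
Solving gives a = −0.42157, b = −0.24358.
Then c = 651.3 − a·330 − b·-7 = 788.71.
At (438, -32): z_contact = −184.65 + 7.79 + 788.71 = 611.86 m.
Depth below ground = 636.6 − 611.86 = 24.7 m.

24.7 m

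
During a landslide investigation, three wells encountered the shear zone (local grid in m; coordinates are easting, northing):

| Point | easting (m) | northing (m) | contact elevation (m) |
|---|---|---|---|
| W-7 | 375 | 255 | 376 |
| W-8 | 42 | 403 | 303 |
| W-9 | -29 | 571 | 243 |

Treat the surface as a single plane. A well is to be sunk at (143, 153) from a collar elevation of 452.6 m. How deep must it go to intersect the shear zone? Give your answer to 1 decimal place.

Two edge vectors: W-7→W-8 = (-333, 148, -73), W-7→W-9 = (-404, 316, -133).
Normal n = (W-7→W-8) × (W-7→W-9) = (3384, -14797, -45436).
So ∂z/∂easting = −n_x/n_z = 0.07448 and ∂z/∂northing = −n_y/n_z = −0.32567.
Intercept c from W-7: 376 − 27.93 + 83.05 = 431.12.
At (143, 153): z_contact = 10.65 − 49.83 + 431.12 = 391.94 m.
Depth below ground = 452.6 − 391.94 = 60.7 m.

60.7 m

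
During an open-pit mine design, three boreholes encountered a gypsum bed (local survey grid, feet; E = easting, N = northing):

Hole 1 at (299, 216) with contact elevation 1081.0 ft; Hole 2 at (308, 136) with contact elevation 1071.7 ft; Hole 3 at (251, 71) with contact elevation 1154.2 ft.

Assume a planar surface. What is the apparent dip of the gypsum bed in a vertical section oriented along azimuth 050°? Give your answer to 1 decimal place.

Let the plane be z = a·E + b·N + c.
Hole 2−Hole 1: 9a − 80b = −9.3;  Hole 3−Hole 1: −48a − 145b = 73.2.
Solving gives a = −1.40029, b = −0.04128.
Unit vector along 050° is (sin 50°, cos 50°) = (0.7660, 0.6428).
Slope in that direction = a·(0.7660) + b·(0.6428) = −1.09922.
Apparent dip = arctan|1.09922| = 47.7° (true dip is 54.5°, so apparent ≤ true as expected).

47.7°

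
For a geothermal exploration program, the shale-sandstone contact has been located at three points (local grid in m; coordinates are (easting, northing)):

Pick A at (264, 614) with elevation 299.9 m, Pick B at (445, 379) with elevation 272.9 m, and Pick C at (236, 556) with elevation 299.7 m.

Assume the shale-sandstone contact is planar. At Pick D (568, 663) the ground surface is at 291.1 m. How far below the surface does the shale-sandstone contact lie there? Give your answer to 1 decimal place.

Two edge vectors: Pick A→Pick B = (181, -235, -27), Pick A→Pick C = (-28, -58, -0.2).
Normal n = (Pick A→Pick B) × (Pick A→Pick C) = (-1519, 792.2, -17078).
So ∂z/∂E = −n_x/n_z = −0.08894 and ∂z/∂N = −n_y/n_z = 0.04639.
Intercept c from Pick A: 299.9 + 23.48 − 28.48 = 294.90.
At (568, 663): z_contact = −50.52 + 30.75 + 294.90 = 275.13 m.
Depth below ground = 291.1 − 275.13 = 16.0 m.

16.0 m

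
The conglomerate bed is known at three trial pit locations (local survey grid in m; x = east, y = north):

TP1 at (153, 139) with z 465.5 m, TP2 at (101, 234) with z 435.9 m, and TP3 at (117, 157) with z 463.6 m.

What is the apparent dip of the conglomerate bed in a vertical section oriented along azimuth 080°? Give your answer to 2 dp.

11.71°

Let the plane be z = a·x + b·y + c.
TP2−TP1: −52a + 95b = −29.6;  TP3−TP1: −36a + 18b = −1.9.
Solving gives a = −0.14183, b = −0.38921.
Unit vector along 080° is (sin 80°, cos 80°) = (0.9848, 0.1736).
Slope in that direction = a·(0.9848) + b·(0.1736) = −0.20726.
Apparent dip = arctan|0.20726| = 11.71° (true dip is 22.5°, so apparent ≤ true as expected).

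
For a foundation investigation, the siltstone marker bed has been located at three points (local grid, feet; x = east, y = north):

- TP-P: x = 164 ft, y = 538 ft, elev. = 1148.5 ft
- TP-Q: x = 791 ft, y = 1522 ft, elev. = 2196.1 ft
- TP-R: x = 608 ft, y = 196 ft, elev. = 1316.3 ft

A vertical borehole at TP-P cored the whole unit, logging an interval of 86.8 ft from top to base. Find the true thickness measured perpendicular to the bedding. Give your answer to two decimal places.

62.14 ft

Two edge vectors: TP-P→TP-Q = (627, 984, 1047.6), TP-P→TP-R = (444, -342, 167.8).
Normal n = (TP-P→TP-Q) × (TP-P→TP-R) = (523394.4, 359923.8, -651330).
So ∂z/∂x = −n_x/n_z = 0.80358 and ∂z/∂y = −n_y/n_z = 0.55260.
|∇z| = √(a²+b²) = 0.97524, so dip δ = arctan(0.97524) = 44.28°.
True thickness = vertical thickness × cos δ = 86.8 × cos 44.28° = 62.14 ft.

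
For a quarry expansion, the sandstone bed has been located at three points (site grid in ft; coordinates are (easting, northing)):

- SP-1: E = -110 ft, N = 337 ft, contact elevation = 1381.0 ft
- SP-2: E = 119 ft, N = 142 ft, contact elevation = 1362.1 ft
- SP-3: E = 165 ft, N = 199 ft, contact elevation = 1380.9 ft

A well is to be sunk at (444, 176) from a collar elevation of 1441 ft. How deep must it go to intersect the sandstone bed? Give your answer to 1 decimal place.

32.7 ft

Two edge vectors: SP-1→SP-2 = (229, -195, -18.9), SP-1→SP-3 = (275, -138, -0.1).
Normal n = (SP-1→SP-2) × (SP-1→SP-3) = (-2588.7, -5174.6, 22023).
So ∂z/∂E = −n_x/n_z = 0.11755 and ∂z/∂N = −n_y/n_z = 0.23496.
Intercept c from SP-1: 1381 + 12.93 − 79.18 = 1314.75.
At (444, 176): z_contact = 52.19 + 41.35 + 1314.75 = 1408.29 ft.
Depth below ground = 1441 − 1408.29 = 32.7 ft.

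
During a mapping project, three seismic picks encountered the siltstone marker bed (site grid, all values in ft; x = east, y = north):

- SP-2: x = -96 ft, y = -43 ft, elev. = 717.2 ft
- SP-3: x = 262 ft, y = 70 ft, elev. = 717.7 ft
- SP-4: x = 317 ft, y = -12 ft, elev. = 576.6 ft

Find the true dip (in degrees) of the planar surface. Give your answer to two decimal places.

Let the plane be z = a·x + b·y + c.
SP-3−SP-2: 358a + 113b = 0.5;  SP-4−SP-2: 413a + 31b = −140.6.
Solving gives a = −0.44709, b = 1.42086.
Gradient magnitude |∇z| = √(a² + b²) = √(0.19989 + 2.01883) = 1.48954.
True dip = arctan(1.48954) = 56.12°, dipping toward SSE (azimuth ≈ 163°).

56.12°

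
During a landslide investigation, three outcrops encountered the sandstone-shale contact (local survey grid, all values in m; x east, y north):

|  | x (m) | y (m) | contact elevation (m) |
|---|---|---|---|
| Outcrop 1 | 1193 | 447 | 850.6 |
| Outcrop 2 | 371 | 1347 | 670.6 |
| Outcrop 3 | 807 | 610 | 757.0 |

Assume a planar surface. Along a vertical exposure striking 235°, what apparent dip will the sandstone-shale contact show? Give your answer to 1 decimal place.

Two edge vectors: Outcrop 1→Outcrop 2 = (-822, 900, -180), Outcrop 1→Outcrop 3 = (-386, 163, -93.6).
Normal n = (Outcrop 1→Outcrop 2) × (Outcrop 1→Outcrop 3) = (-54900, -7459.2, 213414).
So ∂z/∂x = −n_x/n_z = 0.25725 and ∂z/∂y = −n_y/n_z = 0.03495.
Unit vector along 235° is (sin 235°, cos 235°) = (-0.8192, -0.5736).
Slope in that direction = a·(-0.8192) + b·(-0.5736) = −0.23077.
Apparent dip = arctan|0.23077| = 13.0° (true dip is 14.6°, so apparent ≤ true as expected).

13.0°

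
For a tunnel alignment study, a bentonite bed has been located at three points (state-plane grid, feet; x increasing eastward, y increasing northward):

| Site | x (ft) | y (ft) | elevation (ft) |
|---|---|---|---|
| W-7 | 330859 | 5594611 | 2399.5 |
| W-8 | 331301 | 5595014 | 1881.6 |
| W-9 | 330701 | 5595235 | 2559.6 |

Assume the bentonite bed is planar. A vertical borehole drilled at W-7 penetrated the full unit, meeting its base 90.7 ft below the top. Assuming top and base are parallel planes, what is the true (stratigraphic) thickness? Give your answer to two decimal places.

Two edge vectors: W-7→W-8 = (442, 403, -517.9), W-7→W-9 = (-158, 624, 160.1).
Normal n = (W-7→W-8) × (W-7→W-9) = (387689.9, 11064, 339482).
So ∂z/∂x = −n_x/n_z = −1.14200 and ∂z/∂y = −n_y/n_z = −0.03259.
|∇z| = √(a²+b²) = 1.14247, so dip δ = arctan(1.14247) = 48.80°.
True thickness = vertical thickness × cos δ = 90.7 × cos 48.80° = 59.74 ft.

59.74 ft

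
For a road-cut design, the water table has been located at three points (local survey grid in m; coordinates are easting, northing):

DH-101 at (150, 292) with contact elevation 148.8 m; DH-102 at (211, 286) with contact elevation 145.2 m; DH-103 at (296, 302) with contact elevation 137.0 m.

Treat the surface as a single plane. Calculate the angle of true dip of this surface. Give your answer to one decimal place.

8.5°

Let the plane be z = a·easting + b·northing + c.
DH-102−DH-101: 61a − 6b = −3.6;  DH-103−DH-101: 146a + 10b = −11.8.
Solving gives a = −0.07187, b = −0.13069.
Gradient magnitude |∇z| = √(a² + b²) = √(0.00517 + 0.01708) = 0.14915.
True dip = arctan(0.14915) = 8.5°, dipping toward NNE (azimuth ≈ 029°).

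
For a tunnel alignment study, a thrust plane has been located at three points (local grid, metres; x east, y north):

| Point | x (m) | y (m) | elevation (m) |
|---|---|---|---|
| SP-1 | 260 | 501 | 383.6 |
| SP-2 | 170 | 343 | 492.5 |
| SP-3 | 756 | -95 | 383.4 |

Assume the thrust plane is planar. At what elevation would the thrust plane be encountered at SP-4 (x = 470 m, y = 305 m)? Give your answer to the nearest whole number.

Two edge vectors: SP-1→SP-2 = (-90, -158, 108.9), SP-1→SP-3 = (496, -596, -0.2).
Normal n = (SP-1→SP-2) × (SP-1→SP-3) = (64936, 53996.4, 132008).
So ∂z/∂x = −n_x/n_z = −0.49191 and ∂z/∂y = −n_y/n_z = −0.40904.
Intercept c from SP-1: 383.6 + 127.90 + 204.93 = 716.42.
At (470, 305): z = −231.2 − 124.8 + 716.42 = 360.5 m.

360 m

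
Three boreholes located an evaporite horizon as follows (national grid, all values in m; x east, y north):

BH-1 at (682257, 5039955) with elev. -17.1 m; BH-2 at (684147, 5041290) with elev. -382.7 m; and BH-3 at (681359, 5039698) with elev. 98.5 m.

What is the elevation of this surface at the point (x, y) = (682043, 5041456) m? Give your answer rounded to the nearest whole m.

-230 m

Two edge vectors: BH-1→BH-2 = (1890, 1335, -365.6), BH-1→BH-3 = (-898, -257, 115.6).
Normal n = (BH-1→BH-2) × (BH-1→BH-3) = (60366.8, 109824.8, 713100).
So ∂z/∂x = −n_x/n_z = −0.08465405 and ∂z/∂y = −n_y/n_z = −0.15401038.
Intercept c from BH-1: -17.1 + 57755.82 + 776205.37 = 833944.09.
At (682043, 5041456): z = −57737.7 − 776436.5 + 833944.09 = -230.2 m.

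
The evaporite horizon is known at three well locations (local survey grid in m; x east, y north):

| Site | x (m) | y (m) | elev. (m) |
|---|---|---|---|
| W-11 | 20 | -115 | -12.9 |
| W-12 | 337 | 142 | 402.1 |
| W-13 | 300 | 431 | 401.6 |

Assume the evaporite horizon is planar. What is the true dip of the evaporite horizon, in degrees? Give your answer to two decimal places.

50.12°

Two edge vectors: W-11→W-12 = (317, 257, 415), W-11→W-13 = (280, 546, 414.5).
Normal n = (W-11→W-12) × (W-11→W-13) = (-120063.5, -15196.5, 101122).
So ∂z/∂x = −n_x/n_z = 1.18731 and ∂z/∂y = −n_y/n_z = 0.15028.
Gradient magnitude |∇z| = √(a² + b²) = √(1.40971 + 0.02258) = 1.19679.
True dip = arctan(1.19679) = 50.12°, dipping toward W (azimuth ≈ 263°).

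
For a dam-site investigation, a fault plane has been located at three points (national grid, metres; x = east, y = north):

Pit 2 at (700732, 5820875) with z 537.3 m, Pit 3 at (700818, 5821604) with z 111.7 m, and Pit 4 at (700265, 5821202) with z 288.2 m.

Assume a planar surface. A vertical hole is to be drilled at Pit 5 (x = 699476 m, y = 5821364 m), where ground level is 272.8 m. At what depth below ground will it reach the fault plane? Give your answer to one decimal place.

172.2 m

Two edge vectors: Pit 2→Pit 3 = (86, 729, -425.6), Pit 2→Pit 4 = (-467, 327, -249.1).
Normal n = (Pit 2→Pit 3) × (Pit 2→Pit 4) = (-42422.7, 220177.8, 368565).
So ∂z/∂x = −n_x/n_z = 0.115102356 and ∂z/∂y = −n_y/n_z = −0.597392048.
Intercept c from Pit 2: 537.3 − 80655.90 + 3477344.43 = 3397225.83.
At (699476, 5821364): z_contact = 80511.34 − 3477636.56 + 3397225.83 = 100.61 m.
Depth below ground = 272.8 − 100.61 = 172.2 m.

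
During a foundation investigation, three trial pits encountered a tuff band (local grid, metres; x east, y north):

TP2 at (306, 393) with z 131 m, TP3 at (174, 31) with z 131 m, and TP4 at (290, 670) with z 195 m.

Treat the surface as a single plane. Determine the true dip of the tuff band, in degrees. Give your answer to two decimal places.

30.21°

Two edge vectors: TP2→TP3 = (-132, -362, 0), TP2→TP4 = (-16, 277, 64).
Normal n = (TP2→TP3) × (TP2→TP4) = (-23168, 8448, -42356).
So ∂z/∂x = −n_x/n_z = −0.54698 and ∂z/∂y = −n_y/n_z = 0.19945.
Gradient magnitude |∇z| = √(a² + b²) = √(0.29919 + 0.03978) = 0.58221.
True dip = arctan(0.58221) = 30.21°, dipping toward ESE (azimuth ≈ 110°).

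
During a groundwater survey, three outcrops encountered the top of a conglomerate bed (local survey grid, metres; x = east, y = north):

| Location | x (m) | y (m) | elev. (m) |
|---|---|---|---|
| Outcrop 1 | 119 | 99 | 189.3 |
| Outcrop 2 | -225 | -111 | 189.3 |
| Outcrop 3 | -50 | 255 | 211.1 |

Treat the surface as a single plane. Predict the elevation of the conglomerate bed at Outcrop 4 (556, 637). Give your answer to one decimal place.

212.1 m

Let the plane be z = a·x + b·y + c.
Outcrop 2−Outcrop 1: −344a − 210b = 0;  Outcrop 3−Outcrop 1: −169a + 156b = 21.8.
Solving gives a = −0.05135, b = 0.08412.
Then c = 189.3 − a·119 − b·99 = 187.08.
At (556, 637): z = −28.6 + 53.6 + 187.08 = 212.1 m.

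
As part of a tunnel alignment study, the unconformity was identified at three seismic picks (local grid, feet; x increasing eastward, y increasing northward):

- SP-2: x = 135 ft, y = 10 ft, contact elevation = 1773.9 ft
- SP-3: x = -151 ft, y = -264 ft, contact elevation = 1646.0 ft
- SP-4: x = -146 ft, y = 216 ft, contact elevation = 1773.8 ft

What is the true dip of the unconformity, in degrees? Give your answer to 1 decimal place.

18.2°

Let the plane be z = a·x + b·y + c.
SP-3−SP-2: −286a − 274b = −127.9;  SP-4−SP-2: −281a + 206b = −0.1.
Solving gives a = 0.19406, b = 0.26423.
Gradient magnitude |∇z| = √(a² + b²) = √(0.03766 + 0.06982) = 0.32784.
True dip = arctan(0.32784) = 18.2°, dipping toward SW (azimuth ≈ 216°).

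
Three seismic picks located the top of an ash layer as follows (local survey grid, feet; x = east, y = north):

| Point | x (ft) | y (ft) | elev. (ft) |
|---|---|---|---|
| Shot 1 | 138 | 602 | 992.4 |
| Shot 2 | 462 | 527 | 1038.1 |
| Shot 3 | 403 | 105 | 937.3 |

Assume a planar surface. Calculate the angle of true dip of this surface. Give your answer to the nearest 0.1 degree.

Let the plane be z = a·x + b·y + c.
Shot 2−Shot 1: 324a − 75b = 45.7;  Shot 3−Shot 1: 265a − 497b = −55.1.
Solving gives a = 0.19019, b = 0.21227.
Gradient magnitude |∇z| = √(a² + b²) = √(0.03617 + 0.04506) = 0.28501.
True dip = arctan(0.28501) = 15.9°, dipping toward SW (azimuth ≈ 222°).

15.9°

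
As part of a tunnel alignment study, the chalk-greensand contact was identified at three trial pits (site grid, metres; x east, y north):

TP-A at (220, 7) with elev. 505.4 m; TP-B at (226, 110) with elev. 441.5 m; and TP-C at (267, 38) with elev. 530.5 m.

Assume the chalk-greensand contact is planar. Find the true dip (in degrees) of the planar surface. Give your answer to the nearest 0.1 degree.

50.0°

Two edge vectors: TP-A→TP-B = (6, 103, -63.9), TP-A→TP-C = (47, 31, 25.1).
Normal n = (TP-A→TP-B) × (TP-A→TP-C) = (4566.2, -3153.9, -4655).
So ∂z/∂x = −n_x/n_z = 0.98092 and ∂z/∂y = −n_y/n_z = −0.67753.
Gradient magnitude |∇z| = √(a² + b²) = √(0.96221 + 0.45905) = 1.19217.
True dip = arctan(1.19217) = 50.0°, dipping toward NW (azimuth ≈ 305°).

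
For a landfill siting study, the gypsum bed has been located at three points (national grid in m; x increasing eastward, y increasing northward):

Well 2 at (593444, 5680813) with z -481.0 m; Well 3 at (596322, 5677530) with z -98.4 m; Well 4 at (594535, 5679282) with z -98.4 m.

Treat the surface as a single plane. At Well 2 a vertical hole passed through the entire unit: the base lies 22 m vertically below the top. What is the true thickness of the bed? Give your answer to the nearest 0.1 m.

14.4 m

Two edge vectors: Well 2→Well 3 = (2878, -3283, 382.6), Well 2→Well 4 = (1091, -1531, 382.6).
Normal n = (Well 2→Well 3) × (Well 2→Well 4) = (-670315.2, -683706.2, -824465).
So ∂z/∂x = −n_x/n_z = −0.81303 and ∂z/∂y = −n_y/n_z = −0.82927.
|∇z| = √(a²+b²) = 1.16134, so dip δ = arctan(1.16134) = 49.27°.
True thickness = vertical thickness × cos δ = 22 × cos 49.27° = 14.4 m.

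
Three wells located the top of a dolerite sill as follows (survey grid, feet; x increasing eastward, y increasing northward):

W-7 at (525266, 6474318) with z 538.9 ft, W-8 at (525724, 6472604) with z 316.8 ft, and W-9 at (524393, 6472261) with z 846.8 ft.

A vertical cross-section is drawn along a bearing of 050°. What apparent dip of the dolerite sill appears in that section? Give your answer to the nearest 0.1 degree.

16.5°

Let the plane be z = a·x + b·y + c.
W-8−W-7: 458a − 1714b = −222.1;  W-9−W-7: −873a − 2057b = 307.9.
Solving gives a = −0.40378, b = 0.02168.
Unit vector along 050° is (sin 50°, cos 50°) = (0.7660, 0.6428).
Slope in that direction = a·(0.7660) + b·(0.6428) = −0.29538.
Apparent dip = arctan|0.29538| = 16.5° (true dip is 22.0°, so apparent ≤ true as expected).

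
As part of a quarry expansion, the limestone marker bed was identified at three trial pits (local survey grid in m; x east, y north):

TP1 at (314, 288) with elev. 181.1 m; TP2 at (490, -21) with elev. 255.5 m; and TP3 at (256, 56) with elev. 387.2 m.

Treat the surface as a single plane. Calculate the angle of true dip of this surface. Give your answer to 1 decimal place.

46.4°

Let the plane be z = a·x + b·y + c.
TP2−TP1: 176a − 309b = 74.4;  TP3−TP1: −58a − 232b = 206.1.
Solving gives a = −0.79014, b = −0.69083.
Gradient magnitude |∇z| = √(a² + b²) = √(0.62433 + 0.47724) = 1.04956.
True dip = arctan(1.04956) = 46.4°, dipping toward NE (azimuth ≈ 049°).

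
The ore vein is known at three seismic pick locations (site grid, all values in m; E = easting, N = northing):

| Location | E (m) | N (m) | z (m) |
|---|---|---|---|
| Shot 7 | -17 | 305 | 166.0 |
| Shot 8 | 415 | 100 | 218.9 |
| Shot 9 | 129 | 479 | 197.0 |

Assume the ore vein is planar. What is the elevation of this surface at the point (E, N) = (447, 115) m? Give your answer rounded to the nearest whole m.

224 m

Let the plane be z = a·E + b·N + c.
Shot 8−Shot 7: 432a − 205b = 52.9;  Shot 9−Shot 7: 146a + 174b = 31.
Solving gives a = 0.14805, b = 0.05394.
Then c = 166 − a·-17 − b·305 = 152.07.
At (447, 115): z = 66.2 + 6.2 + 152.07 = 224.4 m.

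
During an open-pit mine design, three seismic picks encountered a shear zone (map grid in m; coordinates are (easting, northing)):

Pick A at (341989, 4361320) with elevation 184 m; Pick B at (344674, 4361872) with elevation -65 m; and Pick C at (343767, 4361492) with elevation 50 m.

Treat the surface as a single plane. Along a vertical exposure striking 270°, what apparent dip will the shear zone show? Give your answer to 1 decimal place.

Two edge vectors: Pick A→Pick B = (2685, 552, -249), Pick A→Pick C = (1778, 172, -134).
Normal n = (Pick A→Pick B) × (Pick A→Pick C) = (-31140, -82932, -519636).
So ∂z/∂E = −n_x/n_z = −0.05993 and ∂z/∂N = −n_y/n_z = −0.15960.
Unit vector along 270° is (sin 270°, cos 270°) = (-1.0000, -0.0000).
Slope in that direction = a·(-1.0000) + b·(-0.0000) = 0.05993.
Apparent dip = arctan|0.05993| = 3.4° (true dip is 9.7°, so apparent ≤ true as expected).

3.4°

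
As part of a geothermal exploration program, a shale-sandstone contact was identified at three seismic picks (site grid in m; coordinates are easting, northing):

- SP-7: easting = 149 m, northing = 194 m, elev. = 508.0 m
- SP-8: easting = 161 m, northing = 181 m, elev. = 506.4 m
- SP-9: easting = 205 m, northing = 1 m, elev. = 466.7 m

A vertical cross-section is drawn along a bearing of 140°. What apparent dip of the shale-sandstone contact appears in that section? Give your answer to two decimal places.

Two edge vectors: SP-7→SP-8 = (12, -13, -1.6), SP-7→SP-9 = (56, -193, -41.3).
Normal n = (SP-7→SP-8) × (SP-7→SP-9) = (228.1, 406, -1588).
So ∂z/∂easting = −n_x/n_z = 0.14364 and ∂z/∂northing = −n_y/n_z = 0.25567.
Unit vector along 140° is (sin 140°, cos 140°) = (0.6428, -0.7660).
Slope in that direction = a·(0.6428) + b·(-0.7660) = −0.10352.
Apparent dip = arctan|0.10352| = 5.91° (true dip is 16.3°, so apparent ≤ true as expected).

5.91°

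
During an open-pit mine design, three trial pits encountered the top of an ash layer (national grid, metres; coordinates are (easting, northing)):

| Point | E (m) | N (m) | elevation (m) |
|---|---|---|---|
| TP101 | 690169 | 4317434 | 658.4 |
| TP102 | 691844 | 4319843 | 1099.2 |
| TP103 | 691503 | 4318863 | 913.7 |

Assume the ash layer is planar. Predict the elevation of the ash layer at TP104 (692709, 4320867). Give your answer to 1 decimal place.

Let the plane be z = a·E + b·N + c.
TP102−TP101: 1675a + 2409b = 440.8;  TP103−TP101: 1334a + 1429b = 255.3.
Solving gives a = −0.018152363, b = 0.195601996.
Then c = 658.4 − a·690169 − b·4317434 = −831312.11.
At (692709, 4320867): z = −12574.3 + 845170.2 − 831312.11 = 1283.8 m.

1283.8 m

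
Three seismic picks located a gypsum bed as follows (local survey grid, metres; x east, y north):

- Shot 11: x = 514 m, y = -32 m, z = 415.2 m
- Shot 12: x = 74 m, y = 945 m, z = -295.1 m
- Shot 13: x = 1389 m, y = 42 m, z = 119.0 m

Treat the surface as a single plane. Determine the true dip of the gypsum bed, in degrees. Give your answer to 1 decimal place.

41.6°

Let the plane be z = a·x + b·y + c.
Shot 12−Shot 11: −440a + 977b = −710.3;  Shot 13−Shot 11: 875a + 74b = −296.2.
Solving gives a = −0.26686, b = −0.84721.
Gradient magnitude |∇z| = √(a² + b²) = √(0.07122 + 0.71776) = 0.88824.
True dip = arctan(0.88824) = 41.6°, dipping toward NNE (azimuth ≈ 017°).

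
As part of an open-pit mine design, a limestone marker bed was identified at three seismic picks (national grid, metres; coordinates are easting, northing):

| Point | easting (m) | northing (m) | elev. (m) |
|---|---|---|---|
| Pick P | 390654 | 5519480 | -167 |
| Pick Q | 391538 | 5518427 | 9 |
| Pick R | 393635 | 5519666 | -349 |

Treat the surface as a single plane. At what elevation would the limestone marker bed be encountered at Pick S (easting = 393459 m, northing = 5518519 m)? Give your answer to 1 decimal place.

Two edge vectors: Pick P→Pick Q = (884, -1053, 176), Pick P→Pick R = (2981, 186, -182).
Normal n = (Pick P→Pick Q) × (Pick P→Pick R) = (158910, 685544, 3303417).
So ∂z/∂easting = −n_x/n_z = −0.048104735 and ∂z/∂northing = −n_y/n_z = −0.207525723.
Intercept c from Pick P: -167 + 18792.31 + 1145434.08 = 1164059.38.
At (393459, 5518519): z = −18927.2 − 1145234.6 + 1164059.38 = -102.5 m.

-102.5 m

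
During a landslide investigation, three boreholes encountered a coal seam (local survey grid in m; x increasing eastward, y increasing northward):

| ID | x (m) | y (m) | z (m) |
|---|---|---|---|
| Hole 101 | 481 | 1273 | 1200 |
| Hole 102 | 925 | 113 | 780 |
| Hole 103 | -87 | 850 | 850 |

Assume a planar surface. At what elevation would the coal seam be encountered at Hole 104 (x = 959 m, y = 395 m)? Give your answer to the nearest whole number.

920 m

Two edge vectors: Hole 101→Hole 102 = (444, -1160, -420), Hole 101→Hole 103 = (-568, -423, -350).
Normal n = (Hole 101→Hole 102) × (Hole 101→Hole 103) = (228340, 393960, -846692).
So ∂z/∂x = −n_x/n_z = 0.26968 and ∂z/∂y = −n_y/n_z = 0.46529.
Intercept c from Hole 101: 1200 − 129.72 − 592.32 = 477.96.
At (959, 395): z = 258.6 + 183.8 + 477.96 = 920.4 m.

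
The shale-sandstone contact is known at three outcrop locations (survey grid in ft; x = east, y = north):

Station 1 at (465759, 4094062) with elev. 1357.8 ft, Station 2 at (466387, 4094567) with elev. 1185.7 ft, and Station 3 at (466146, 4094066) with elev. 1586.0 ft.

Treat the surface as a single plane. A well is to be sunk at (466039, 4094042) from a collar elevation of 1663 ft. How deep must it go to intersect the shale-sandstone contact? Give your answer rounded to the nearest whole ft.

115 ft

Let the plane be z = a·x + b·y + c.
Station 2−Station 1: 628a + 505b = −172.1;  Station 3−Station 1: 387a + 4b = 228.2.
Solving gives a = 0.60091021, b = −1.08806259.
Then c = 1357.8 − a·465759 − b·4094062 = 4176074.19.
At (466039, 4094042): z_contact = 280047.6 − 4454574.0 + 4176074.19 = 1547.8 ft.
Depth below ground = 1663 − 1547.8 = 115 ft.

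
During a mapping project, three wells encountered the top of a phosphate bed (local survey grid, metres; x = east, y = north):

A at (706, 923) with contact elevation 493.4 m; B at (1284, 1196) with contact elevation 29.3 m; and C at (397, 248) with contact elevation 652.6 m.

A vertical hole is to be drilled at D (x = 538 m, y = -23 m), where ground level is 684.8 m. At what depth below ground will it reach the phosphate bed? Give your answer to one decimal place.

Two edge vectors: A→B = (578, 273, -464.1), A→C = (-309, -675, 159.2).
Normal n = (A→B) × (A→C) = (-269805.9, 51389.3, -305793).
So ∂z/∂x = −n_x/n_z = −0.882315 and ∂z/∂y = −n_y/n_z = 0.168053.
Intercept c from A: 493.4 + 622.91 − 155.11 = 961.20.
At (538, -23): z_contact = −474.69 − 3.87 + 961.20 = 482.65 m.
Depth below ground = 684.8 − 482.65 = 202.1 m.

202.1 m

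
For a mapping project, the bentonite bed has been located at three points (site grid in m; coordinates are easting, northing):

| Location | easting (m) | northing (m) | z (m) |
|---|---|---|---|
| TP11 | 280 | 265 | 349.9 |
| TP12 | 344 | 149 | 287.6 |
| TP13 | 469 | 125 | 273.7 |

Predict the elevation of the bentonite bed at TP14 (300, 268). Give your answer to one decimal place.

351.3 m

Let the plane be z = a·easting + b·northing + c.
TP12−TP11: 64a − 116b = −62.3;  TP13−TP11: 189a − 140b = −76.2.
Solving gives a = −0.00904, b = 0.53208.
Then c = 349.9 − a·280 − b·265 = 211.43.
At (300, 268): z = −2.7 + 142.6 + 211.43 = 351.3 m.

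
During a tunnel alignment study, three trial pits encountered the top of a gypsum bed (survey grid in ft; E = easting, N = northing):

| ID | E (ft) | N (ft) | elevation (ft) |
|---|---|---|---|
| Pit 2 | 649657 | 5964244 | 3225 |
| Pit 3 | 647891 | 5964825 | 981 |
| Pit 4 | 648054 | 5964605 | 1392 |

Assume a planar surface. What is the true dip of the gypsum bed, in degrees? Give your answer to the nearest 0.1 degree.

56.3°

Let the plane be z = a·E + b·N + c.
Pit 3−Pit 2: −1766a + 581b = −2244;  Pit 4−Pit 2: −1603a + 361b = −1833.
Solving gives a = 0.86751, b = −1.22544.
Gradient magnitude |∇z| = √(a² + b²) = √(0.75257 + 1.50169) = 1.50142.
True dip = arctan(1.50142) = 56.3°, dipping toward NW (azimuth ≈ 325°).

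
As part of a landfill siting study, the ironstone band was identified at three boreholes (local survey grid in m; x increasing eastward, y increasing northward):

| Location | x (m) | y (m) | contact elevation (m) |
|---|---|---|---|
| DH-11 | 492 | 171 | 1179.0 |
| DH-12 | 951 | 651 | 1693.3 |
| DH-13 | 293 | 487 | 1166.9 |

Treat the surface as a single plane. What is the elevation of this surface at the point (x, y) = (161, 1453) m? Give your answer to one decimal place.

1463.2 m

Two edge vectors: DH-11→DH-12 = (459, 480, 514.3), DH-11→DH-13 = (-199, 316, -12.1).
Normal n = (DH-11→DH-12) × (DH-11→DH-13) = (-168326.8, -96791.8, 240564).
So ∂z/∂x = −n_x/n_z = 0.699717 and ∂z/∂y = −n_y/n_z = 0.402354.
Intercept c from DH-11: 1179 − 344.26 − 68.80 = 765.94.
At (161, 1453): z = 112.7 + 584.6 + 765.94 = 1463.2 m.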